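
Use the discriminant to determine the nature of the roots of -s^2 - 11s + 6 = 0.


D = b^2 - 4ac = (-11)^2 - 4(-1)(6) = 121 + 24 = 145
Since D > 0: two distinct irrational roots


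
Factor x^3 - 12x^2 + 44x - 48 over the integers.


Try integer roots (divisors of -48). x=4: p(4)=0.
Divide out (x - 4): quotient is x^2 - 8x + 12.
Factor the quadratic: (x - 6)(x - 2)
Result: (x - 4)(x - 6)(x - 2)


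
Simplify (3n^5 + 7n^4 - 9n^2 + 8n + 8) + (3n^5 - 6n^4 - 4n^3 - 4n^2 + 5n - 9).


Align terms by degree and add:
  3n^5 + 7n^4 - 9n^2 + 8n + 8
+ 3n^5 - 6n^4 - 4n^3 - 4n^2 + 5n - 9
= 6n^5 + n^4 - 4n^3 - 13n^2 + 13n - 1


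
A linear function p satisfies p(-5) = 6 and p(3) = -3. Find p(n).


p(n) = mn + b. Using p(-5)=6, p(3)=-3:
m = (6 + 3)/(-5 - 3) = 9/-8 = -9/8
b = 6 - m*(-5) = 6 - 45/8 = 3/8
p(n) = -(9/8)n + (3/8)


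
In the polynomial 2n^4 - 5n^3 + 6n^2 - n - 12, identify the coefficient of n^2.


Read off the coefficient of n^2: 6


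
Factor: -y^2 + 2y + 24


Roots satisfy r1 + r2 = -b/a = 2 and r1*r2 = c/a = -24.
So r1 = 6, r2 = -4.
-y^2 + 2y + 24 = -(y - r1)(y - r2) = -(y - 6)(y + 4)


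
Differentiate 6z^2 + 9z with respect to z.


Apply the power rule term by term:
  d/dz(6z^2) = 12z
  d/dz(9z) = 9
p'(z) = 12z + 9


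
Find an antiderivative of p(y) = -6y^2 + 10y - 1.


Reverse power rule on each term:
  ∫ -6y^2 dy = -2y^3
  ∫ 10y dy = 5y^2
  ∫ -1 dy = -y
F(y) = -2y^3 + 5y^2 - y + C


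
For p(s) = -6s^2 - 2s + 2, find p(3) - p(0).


p(3) = -58
p(0) = 2
p(3) - p(0) = -58 - 2 = -60


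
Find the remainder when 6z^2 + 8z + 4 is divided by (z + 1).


By the Remainder Theorem, the remainder equals p(-1):
  6*(-1)^2 = 6
  8*(-1)^1 = -8
  constant: 4
Sum: 6 - 8 + 4 = 2


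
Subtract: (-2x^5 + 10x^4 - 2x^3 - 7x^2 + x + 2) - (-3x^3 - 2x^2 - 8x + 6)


Distribute the minus sign:
  (-2x^5 + 10x^4 - 2x^3 - 7x^2 + x + 2)
- (-3x^3 - 2x^2 - 8x + 6)
Negate second polynomial: 3x^3 + 2x^2 + 8x - 6
Add: -2x^5 + 10x^4 + x^3 - 5x^2 + 9x - 4


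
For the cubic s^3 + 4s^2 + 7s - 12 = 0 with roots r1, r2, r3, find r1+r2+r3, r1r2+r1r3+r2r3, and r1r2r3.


Monic cubic s^3+bs^2+cs+d=0: sum=-b, pairwise sum=c, product=-d.
b=4, c=7, d=-12
r1+r2+r3 = -4
r1r2+r1r3+r2r3 = 7
r1r2r3 = 12


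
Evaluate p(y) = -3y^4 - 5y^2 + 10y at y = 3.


Using direct substitution:
  -3 * (3)^4 = -243
  0 * (3)^3 = 0
  -5 * (3)^2 = -45
  10 * (3)^1 = 30
  constant: 0
Sum = -243 + 0 - 45 + 30 + 0 = -258


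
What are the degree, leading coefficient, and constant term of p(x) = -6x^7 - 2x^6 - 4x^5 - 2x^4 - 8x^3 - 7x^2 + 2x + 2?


Highest power of x is 7, with coefficient -6. Constant term is 2.
Degree = 7, leading coefficient = -6, constant term = 2


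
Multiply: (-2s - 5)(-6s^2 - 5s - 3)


Distribute each term of the first polynomial:
  (-2s)(-6s^2 - 5s - 3) = 12s^3 + 10s^2 + 6s
  (-5)(-6s^2 - 5s - 3) = 30s^2 + 25s + 15
Sum: 12s^3 + 40s^2 + 31s + 15


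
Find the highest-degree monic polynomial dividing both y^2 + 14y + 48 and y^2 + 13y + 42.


Factor each:
  y^2 + 14y + 48 = (y + 6)(y + 8)
  y^2 + 13y + 42 = (y + 6)(y + 7)
Common monic factor: y + 6


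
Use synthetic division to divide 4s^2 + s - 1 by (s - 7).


Synthetic division with c = 7. Coefficients: 4, 1, -1
Bring down 4.
  4 * 7 = 28; 28 + 1 = 29
  29 * 7 = 203; 203 - 1 = 202
Quotient: 4s + 29, Remainder: 202


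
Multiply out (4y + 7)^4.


Expand (4y + 7)^4 by repeated multiplication:
  (4y + 7)^2 = 16y^2 + 56y + 49
  (4y + 7)^3 = 64y^3 + 336y^2 + 588y + 343
= 256y^4 + 1792y^3 + 4704y^2 + 5488y + 2401


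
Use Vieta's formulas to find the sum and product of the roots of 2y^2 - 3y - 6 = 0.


For ay^2+by+c=0: sum = -b/a, product = c/a.
a=2, b=-3, c=-6
Sum = -(-3)/2 = 3/2
Product = (-6)/2 = -3


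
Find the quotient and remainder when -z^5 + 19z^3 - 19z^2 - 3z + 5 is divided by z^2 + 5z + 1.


(-z^5 + 19z^3 - 19z^2 - 3z + 5) / (z^2 + 5z + 1)
Step 1: -z^3 * (z^2 + 5z + 1) = -z^5 - 5z^4 - z^3; subtract.
Step 2: 5z^2 * (z^2 + 5z + 1) = 5z^4 + 25z^3 + 5z^2; subtract.
Step 3: -5z * (z^2 + 5z + 1) = -5z^3 - 25z^2 - 5z; subtract.
Step 4: 1 * (z^2 + 5z + 1) = z^2 + 5z + 1; subtract.
Quotient: -z^3 + 5z^2 - 5z + 1, Remainder: -3z + 4


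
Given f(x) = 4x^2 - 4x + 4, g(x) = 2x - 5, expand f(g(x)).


Substitute g(x) into f:
f(g(x)) = 4*(2x - 5)^2 + (-4)*(2x - 5) + 4
(2x - 5)^2 = 4x^2 - 20x + 25
Expand and combine: 16x^2 - 88x + 124


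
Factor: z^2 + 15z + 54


Roots satisfy r1 + r2 = -b/a = -15 and r1*r2 = c/a = 54.
So r1 = -9, r2 = -6.
z^2 + 15z + 54 = (z - r1)(z - r2) = (z + 9)(z + 6)


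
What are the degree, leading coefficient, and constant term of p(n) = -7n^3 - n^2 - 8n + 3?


Highest power of n is 3, with coefficient -7. Constant term is 3.
Degree = 3, leading coefficient = -7, constant term = 3


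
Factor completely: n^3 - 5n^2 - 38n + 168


Try integer roots (divisors of 168). n=4: p(4)=0.
Divide out (n - 4): quotient is n^2 - n - 42.
Factor the quadratic: (n + 6)(n - 7)
Result: (n - 4)(n + 6)(n - 7)


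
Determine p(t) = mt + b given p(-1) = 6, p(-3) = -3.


p(t) = mt + b. Using p(-1)=6, p(-3)=-3:
m = (6 + 3)/(-1 + 3) = 9/2 = 9/2
b = 6 - m*(-1) = 6 + 9/2 = 21/2
p(t) = (9/2)t + (21/2)


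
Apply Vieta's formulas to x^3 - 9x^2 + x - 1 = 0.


Monic cubic x^3+bx^2+cx+d=0: sum=-b, pairwise sum=c, product=-d.
b=-9, c=1, d=-1
r1+r2+r3 = 9
r1r2+r1r3+r2r3 = 1
r1r2r3 = 1


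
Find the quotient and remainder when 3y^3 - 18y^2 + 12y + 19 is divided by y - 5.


(3y^3 - 18y^2 + 12y + 19) / (y - 5)
Step 1: 3y^2 * (y - 5) = 3y^3 - 15y^2; subtract.
Step 2: -3y * (y - 5) = -3y^2 + 15y; subtract.
Step 3: -3 * (y - 5) = -3y + 15; subtract.
Quotient: 3y^2 - 3y - 3, Remainder: 4


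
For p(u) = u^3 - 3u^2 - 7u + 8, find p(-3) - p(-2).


p(-3) = -25
p(-2) = 2
p(-3) - p(-2) = -25 - 2 = -27


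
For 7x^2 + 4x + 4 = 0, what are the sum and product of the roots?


For ax^2+bx+c=0: sum = -b/a, product = c/a.
a=7, b=4, c=4
Sum = -(4)/7 = -4/7
Product = (4)/7 = 4/7


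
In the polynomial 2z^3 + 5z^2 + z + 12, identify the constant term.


Read off the constant term: 12


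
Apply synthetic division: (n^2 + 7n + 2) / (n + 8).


Synthetic division with c = -8. Coefficients: 1, 7, 2
Bring down 1.
  1 * -8 = -8; -8 + 7 = -1
  -1 * -8 = 8; 8 + 2 = 10
Quotient: n - 1, Remainder: 10


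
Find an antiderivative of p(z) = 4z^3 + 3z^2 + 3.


Reverse power rule on each term:
  ∫ 4z^3 dz = z^4
  ∫ 3z^2 dz = z^3
  ∫ 3 dz = 3z
F(z) = z^4 + z^3 + 3z + C


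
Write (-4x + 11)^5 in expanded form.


Expand (-4x + 11)^5 by repeated multiplication:
  (-4x + 11)^2 = 16x^2 - 88x + 121
  (-4x + 11)^3 = -64x^3 + 528x^2 - 1452x + 1331
  (-4x + 11)^4 = 256x^4 - 2816x^3 + 11616x^2 - 21296x + 14641
= -1024x^5 + 14080x^4 - 77440x^3 + 212960x^2 - 292820x + 161051


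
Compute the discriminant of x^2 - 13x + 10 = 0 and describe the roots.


D = b^2 - 4ac = (-13)^2 - 4(1)(10) = 169 - 40 = 129
Since D > 0: two distinct irrational roots


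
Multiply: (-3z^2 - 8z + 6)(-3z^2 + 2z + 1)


Distribute each term of the first polynomial:
  (-3z^2)(-3z^2 + 2z + 1) = 9z^4 - 6z^3 - 3z^2
  (-8z)(-3z^2 + 2z + 1) = 24z^3 - 16z^2 - 8z
  (6)(-3z^2 + 2z + 1) = -18z^2 + 12z + 6
Sum: 9z^4 + 18z^3 - 37z^2 + 4z + 6


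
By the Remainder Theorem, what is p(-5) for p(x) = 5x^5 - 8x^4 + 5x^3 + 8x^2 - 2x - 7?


By the Remainder Theorem, the remainder equals p(-5):
  5*(-5)^5 = -15625
  -8*(-5)^4 = -5000
  5*(-5)^3 = -625
  8*(-5)^2 = 200
  -2*(-5)^1 = 10
  constant: -7
Sum: -15625 - 5000 - 625 + 200 + 10 - 7 = -21047


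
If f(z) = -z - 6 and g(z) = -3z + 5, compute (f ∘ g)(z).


Substitute g(z) into f:
f(g(z)) = -1*(-3z + 5) + (-6)
Expand and combine: 3z - 11


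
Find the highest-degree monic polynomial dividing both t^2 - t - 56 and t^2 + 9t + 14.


Factor each:
  t^2 - t - 56 = (t + 7)(t - 8)
  t^2 + 9t + 14 = (t + 7)(t + 2)
Common monic factor: t + 7


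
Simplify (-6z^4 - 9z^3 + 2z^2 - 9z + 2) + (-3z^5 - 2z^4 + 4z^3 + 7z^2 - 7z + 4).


Align terms by degree and add:
  -6z^4 - 9z^3 + 2z^2 - 9z + 2
  -3z^5 - 2z^4 + 4z^3 + 7z^2 - 7z + 4
= -3z^5 - 8z^4 - 5z^3 + 9z^2 - 16z + 6


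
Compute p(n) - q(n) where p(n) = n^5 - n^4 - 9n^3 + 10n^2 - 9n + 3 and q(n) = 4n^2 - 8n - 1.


Distribute the minus sign:
  (n^5 - n^4 - 9n^3 + 10n^2 - 9n + 3)
- (4n^2 - 8n - 1)
Negate second polynomial: -4n^2 + 8n + 1
Add: n^5 - n^4 - 9n^3 + 6n^2 - n + 4


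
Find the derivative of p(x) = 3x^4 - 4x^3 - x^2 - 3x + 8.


Apply the power rule term by term:
  d/dx(3x^4) = 12x^3
  d/dx(-4x^3) = -12x^2
  d/dx(-x^2) = -2x
  d/dx(-3x) = -3
  d/dx(8) = 0
p'(x) = 12x^3 - 12x^2 - 2x - 3


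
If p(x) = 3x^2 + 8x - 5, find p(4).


Using direct substitution:
  3 * (4)^2 = 48
  8 * (4)^1 = 32
  constant: -5
Sum = 48 + 32 - 5 = 75


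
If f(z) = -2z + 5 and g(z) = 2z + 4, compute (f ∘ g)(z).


Substitute g(z) into f:
f(g(z)) = -2*(2z + 4) + 5
Expand and combine: -4z - 3


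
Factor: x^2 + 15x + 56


Roots satisfy r1 + r2 = -b/a = -15 and r1*r2 = c/a = 56.
So r1 = -7, r2 = -8.
x^2 + 15x + 56 = (x - r1)(x - r2) = (x + 7)(x + 8)


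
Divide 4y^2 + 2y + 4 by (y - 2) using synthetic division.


Synthetic division with c = 2. Coefficients: 4, 2, 4
Bring down 4.
  4 * 2 = 8; 8 + 2 = 10
  10 * 2 = 20; 20 + 4 = 24
Quotient: 4y + 10, Remainder: 24


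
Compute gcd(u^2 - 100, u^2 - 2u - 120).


Factor each:
  u^2 - 100 = (u + 10)(u - 10)
  u^2 - 2u - 120 = (u + 10)(u - 12)
Common monic factor: u + 10


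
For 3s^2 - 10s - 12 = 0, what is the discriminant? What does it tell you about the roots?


D = b^2 - 4ac = (-10)^2 - 4(3)(-12) = 100 + 144 = 244
Since D > 0: two distinct irrational roots


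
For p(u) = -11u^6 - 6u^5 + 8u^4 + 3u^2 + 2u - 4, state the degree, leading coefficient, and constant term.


Highest power of u is 6, with coefficient -11. Constant term is -4.
Degree = 6, leading coefficient = -11, constant term = -4


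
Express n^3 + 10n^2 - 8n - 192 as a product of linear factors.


Try integer roots (divisors of -192). n=-8: p(-8)=0.
Divide out (n + 8): quotient is n^2 + 2n - 24.
Factor the quadratic: (n + 6)(n - 4)
Result: (n + 8)(n + 6)(n - 4)


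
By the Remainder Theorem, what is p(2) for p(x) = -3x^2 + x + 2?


By the Remainder Theorem, the remainder equals p(2):
  -3*(2)^2 = -12
  1*(2)^1 = 2
  constant: 2
Sum: -12 + 2 + 2 = -8


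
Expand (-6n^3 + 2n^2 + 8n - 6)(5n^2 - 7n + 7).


Distribute each term of the first polynomial:
  (-6n^3)(5n^2 - 7n + 7) = -30n^5 + 42n^4 - 42n^3
  (2n^2)(5n^2 - 7n + 7) = 10n^4 - 14n^3 + 14n^2
  (8n)(5n^2 - 7n + 7) = 40n^3 - 56n^2 + 56n
  (-6)(5n^2 - 7n + 7) = -30n^2 + 42n - 42
Sum: -30n^5 + 52n^4 - 16n^3 - 72n^2 + 98n - 42


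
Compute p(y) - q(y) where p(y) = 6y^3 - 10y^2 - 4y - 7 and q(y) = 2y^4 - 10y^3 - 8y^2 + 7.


Distribute the minus sign:
  (6y^3 - 10y^2 - 4y - 7)
- (2y^4 - 10y^3 - 8y^2 + 7)
Negate second polynomial: -2y^4 + 10y^3 + 8y^2 - 7
Add: -2y^4 + 16y^3 - 2y^2 - 4y - 14


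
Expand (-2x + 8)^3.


Expand (-2x + 8)^3 by repeated multiplication:
  (-2x + 8)^2 = 4x^2 - 32x + 64
= -8x^3 + 96x^2 - 384x + 512


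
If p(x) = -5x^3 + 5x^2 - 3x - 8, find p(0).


Using direct substitution:
  -5 * (0)^3 = 0
  5 * (0)^2 = 0
  -3 * (0)^1 = 0
  constant: -8
Sum = 0 + 0 + 0 - 8 = -8


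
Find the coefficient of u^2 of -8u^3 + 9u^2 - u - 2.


Read off the coefficient of u^2: 9


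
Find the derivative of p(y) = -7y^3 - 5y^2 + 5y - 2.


Apply the power rule term by term:
  d/dy(-7y^3) = -21y^2
  d/dy(-5y^2) = -10y
  d/dy(5y) = 5
  d/dy(-2) = 0
p'(y) = -21y^2 - 10y + 5


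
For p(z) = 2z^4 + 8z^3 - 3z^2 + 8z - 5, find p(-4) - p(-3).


p(-4) = -85
p(-3) = -110
p(-4) - p(-3) = -85 + 110 = 25


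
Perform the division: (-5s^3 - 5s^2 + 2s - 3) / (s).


(-5s^3 - 5s^2 + 2s - 3) / (s)
Step 1: -5s^2 * (s) = -5s^3; subtract.
Step 2: -5s * (s) = -5s^2; subtract.
Step 3: 2 * (s) = 2s; subtract.
Quotient: -5s^2 - 5s + 2, Remainder: -3


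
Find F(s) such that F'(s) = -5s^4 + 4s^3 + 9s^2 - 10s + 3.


Reverse power rule on each term:
  ∫ -5s^4 ds = -s^5
  ∫ 4s^3 ds = s^4
  ∫ 9s^2 ds = 3s^3
  ∫ -10s ds = -5s^2
  ∫ 3 ds = 3s
F(s) = -s^5 + s^4 + 3s^3 - 5s^2 + 3s + C


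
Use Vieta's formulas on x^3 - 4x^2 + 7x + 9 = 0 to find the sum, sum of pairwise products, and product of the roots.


Monic cubic x^3+bx^2+cx+d=0: sum=-b, pairwise sum=c, product=-d.
b=-4, c=7, d=9
r1+r2+r3 = 4
r1r2+r1r3+r2r3 = 7
r1r2r3 = -9


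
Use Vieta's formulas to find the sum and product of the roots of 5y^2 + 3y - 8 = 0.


For ay^2+by+c=0: sum = -b/a, product = c/a.
a=5, b=3, c=-8
Sum = -(3)/5 = -3/5
Product = (-8)/5 = -8/5


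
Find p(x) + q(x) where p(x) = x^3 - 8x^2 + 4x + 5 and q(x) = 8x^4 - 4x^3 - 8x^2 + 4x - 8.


Align terms by degree and add:
  x^3 - 8x^2 + 4x + 5
+ 8x^4 - 4x^3 - 8x^2 + 4x - 8
= 8x^4 - 3x^3 - 16x^2 + 8x - 3


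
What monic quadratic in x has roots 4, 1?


p(x) = (x - 4)(x - 1)
Expand: x^2 - 5x + 4


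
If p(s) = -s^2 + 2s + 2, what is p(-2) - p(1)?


p(-2) = -6
p(1) = 3
p(-2) - p(1) = -6 - 3 = -9


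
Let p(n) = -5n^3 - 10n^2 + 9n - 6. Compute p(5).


Using direct substitution:
  -5 * (5)^3 = -625
  -10 * (5)^2 = -250
  9 * (5)^1 = 45
  constant: -6
Sum = -625 - 250 + 45 - 6 = -836


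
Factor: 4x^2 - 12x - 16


Roots satisfy r1 + r2 = -b/a = 3 and r1*r2 = c/a = -4.
So r1 = -1, r2 = 4.
4x^2 - 12x - 16 = 4(x - r1)(x - r2) = 4(x + 1)(x - 4)


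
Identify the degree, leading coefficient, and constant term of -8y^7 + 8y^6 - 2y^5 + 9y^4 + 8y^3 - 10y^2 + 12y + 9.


Highest power of y is 7, with coefficient -8. Constant term is 9.
Degree = 7, leading coefficient = -8, constant term = 9


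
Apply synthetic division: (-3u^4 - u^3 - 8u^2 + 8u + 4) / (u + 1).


Synthetic division with c = -1. Coefficients: -3, -1, -8, 8, 4
Bring down -3.
  -3 * -1 = 3; 3 - 1 = 2
  2 * -1 = -2; -2 - 8 = -10
  -10 * -1 = 10; 10 + 8 = 18
  18 * -1 = -18; -18 + 4 = -14
Quotient: -3u^3 + 2u^2 - 10u + 18, Remainder: -14


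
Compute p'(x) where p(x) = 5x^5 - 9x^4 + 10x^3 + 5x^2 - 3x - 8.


Apply the power rule term by term:
  d/dx(5x^5) = 25x^4
  d/dx(-9x^4) = -36x^3
  d/dx(10x^3) = 30x^2
  d/dx(5x^2) = 10x
  d/dx(-3x) = -3
  d/dx(-8) = 0
p'(x) = 25x^4 - 36x^3 + 30x^2 + 10x - 3


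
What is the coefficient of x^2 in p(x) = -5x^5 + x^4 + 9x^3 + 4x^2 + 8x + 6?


Read off the coefficient of x^2: 4


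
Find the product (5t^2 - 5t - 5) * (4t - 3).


Distribute each term of the first polynomial:
  (5t^2)(4t - 3) = 20t^3 - 15t^2
  (-5t)(4t - 3) = -20t^2 + 15t
  (-5)(4t - 3) = -20t + 15
Sum: 20t^3 - 35t^2 - 5t + 15


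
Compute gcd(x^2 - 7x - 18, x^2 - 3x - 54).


Factor each:
  x^2 - 7x - 18 = (x - 9)(x + 2)
  x^2 - 3x - 54 = (x - 9)(x + 6)
Common monic factor: x - 9


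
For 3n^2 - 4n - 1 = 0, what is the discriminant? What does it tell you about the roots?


D = b^2 - 4ac = (-4)^2 - 4(3)(-1) = 16 + 12 = 28
Since D > 0: two distinct irrational roots


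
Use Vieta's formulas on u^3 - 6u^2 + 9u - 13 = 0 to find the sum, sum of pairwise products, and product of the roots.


Monic cubic u^3+bu^2+cu+d=0: sum=-b, pairwise sum=c, product=-d.
b=-6, c=9, d=-13
r1+r2+r3 = 6
r1r2+r1r3+r2r3 = 9
r1r2r3 = 13


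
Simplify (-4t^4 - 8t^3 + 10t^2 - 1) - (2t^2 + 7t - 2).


Distribute the minus sign:
  (-4t^4 - 8t^3 + 10t^2 - 1)
- (2t^2 + 7t - 2)
Negate second polynomial: -2t^2 - 7t + 2
Add: -4t^4 - 8t^3 + 8t^2 - 7t + 1


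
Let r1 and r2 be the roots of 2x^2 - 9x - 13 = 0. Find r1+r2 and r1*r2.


For ax^2+bx+c=0: sum = -b/a, product = c/a.
a=2, b=-9, c=-13
Sum = -(-9)/2 = 9/2
Product = (-13)/2 = -13/2


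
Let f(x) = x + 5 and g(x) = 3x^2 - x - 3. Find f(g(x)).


Substitute g(x) into f:
f(g(x)) = 1*(3x^2 - x - 3) + 5
Expand and combine: 3x^2 - x + 2


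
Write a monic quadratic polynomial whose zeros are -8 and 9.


p(t) = (t + 8)(t - 9)
Expand: t^2 - t - 72


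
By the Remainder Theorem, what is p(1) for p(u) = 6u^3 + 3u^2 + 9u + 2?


By the Remainder Theorem, the remainder equals p(1):
  6*(1)^3 = 6
  3*(1)^2 = 3
  9*(1)^1 = 9
  constant: 2
Sum: 6 + 3 + 9 + 2 = 20


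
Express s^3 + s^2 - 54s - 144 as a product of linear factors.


Try integer roots (divisors of -144). s=-3: p(-3)=0.
Divide out (s + 3): quotient is s^2 - 2s - 48.
Factor the quadratic: (s + 6)(s - 8)
Result: (s + 3)(s + 6)(s - 8)


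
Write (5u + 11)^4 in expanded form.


Expand (5u + 11)^4 by repeated multiplication:
  (5u + 11)^2 = 25u^2 + 110u + 121
  (5u + 11)^3 = 125u^3 + 825u^2 + 1815u + 1331
= 625u^4 + 5500u^3 + 18150u^2 + 26620u + 14641


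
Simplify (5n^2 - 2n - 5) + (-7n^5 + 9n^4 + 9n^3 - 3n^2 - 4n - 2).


Align terms by degree and add:
  5n^2 - 2n - 5
  -7n^5 + 9n^4 + 9n^3 - 3n^2 - 4n - 2
= -7n^5 + 9n^4 + 9n^3 + 2n^2 - 6n - 7


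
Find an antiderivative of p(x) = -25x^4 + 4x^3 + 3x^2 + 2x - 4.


Reverse power rule on each term:
  ∫ -25x^4 dx = -5x^5
  ∫ 4x^3 dx = x^4
  ∫ 3x^2 dx = x^3
  ∫ 2x dx = x^2
  ∫ -4 dx = -4x
F(x) = -5x^5 + x^4 + x^3 + x^2 - 4x + C


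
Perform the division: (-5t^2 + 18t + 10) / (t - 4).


(-5t^2 + 18t + 10) / (t - 4)
Step 1: -5t * (t - 4) = -5t^2 + 20t; subtract.
Step 2: -2 * (t - 4) = -2t + 8; subtract.
Quotient: -5t - 2, Remainder: 2


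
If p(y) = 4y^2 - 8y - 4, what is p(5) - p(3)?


p(5) = 56
p(3) = 8
p(5) - p(3) = 56 - 8 = 48


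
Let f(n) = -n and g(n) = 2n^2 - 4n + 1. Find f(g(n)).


Substitute g(n) into f:
f(g(n)) = -1*(2n^2 - 4n + 1)
Expand and combine: -2n^2 + 4n - 1


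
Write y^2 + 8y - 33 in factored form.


Roots satisfy r1 + r2 = -b/a = -8 and r1*r2 = c/a = -33.
So r1 = -11, r2 = 3.
y^2 + 8y - 33 = (y - r1)(y - r2) = (y + 11)(y - 3)


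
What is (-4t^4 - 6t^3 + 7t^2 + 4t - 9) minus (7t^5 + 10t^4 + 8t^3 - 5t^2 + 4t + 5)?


Distribute the minus sign:
  (-4t^4 - 6t^3 + 7t^2 + 4t - 9)
- (7t^5 + 10t^4 + 8t^3 - 5t^2 + 4t + 5)
Negate second polynomial: -7t^5 - 10t^4 - 8t^3 + 5t^2 - 4t - 5
Add: -7t^5 - 14t^4 - 14t^3 + 12t^2 - 14


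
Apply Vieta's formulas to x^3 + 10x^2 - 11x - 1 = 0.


Monic cubic x^3+bx^2+cx+d=0: sum=-b, pairwise sum=c, product=-d.
b=10, c=-11, d=-1
r1+r2+r3 = -10
r1r2+r1r3+r2r3 = -11
r1r2r3 = 1


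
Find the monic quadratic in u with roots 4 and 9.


p(u) = (u - 4)(u - 9)
Expand: u^2 - 13u + 36


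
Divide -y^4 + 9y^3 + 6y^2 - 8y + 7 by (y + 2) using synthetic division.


Synthetic division with c = -2. Coefficients: -1, 9, 6, -8, 7
Bring down -1.
  -1 * -2 = 2; 2 + 9 = 11
  11 * -2 = -22; -22 + 6 = -16
  -16 * -2 = 32; 32 - 8 = 24
  24 * -2 = -48; -48 + 7 = -41
Quotient: -y^3 + 11y^2 - 16y + 24, Remainder: -41


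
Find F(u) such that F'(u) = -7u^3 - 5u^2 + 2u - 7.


Reverse power rule on each term:
  ∫ -7u^3 du = -(7/4)u^4
  ∫ -5u^2 du = -(5/3)u^3
  ∫ 2u du = u^2
  ∫ -7 du = -7u
F(u) = -(7/4)u^4 - (5/3)u^3 + u^2 - 7u + C


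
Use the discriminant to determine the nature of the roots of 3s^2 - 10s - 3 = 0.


D = b^2 - 4ac = (-10)^2 - 4(3)(-3) = 100 + 36 = 136
Since D > 0: two distinct irrational roots


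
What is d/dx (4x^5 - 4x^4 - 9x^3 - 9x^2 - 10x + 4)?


Apply the power rule term by term:
  d/dx(4x^5) = 20x^4
  d/dx(-4x^4) = -16x^3
  d/dx(-9x^3) = -27x^2
  d/dx(-9x^2) = -18x
  d/dx(-10x) = -10
  d/dx(4) = 0
p'(x) = 20x^4 - 16x^3 - 27x^2 - 18x - 10


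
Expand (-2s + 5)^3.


Expand (-2s + 5)^3 by repeated multiplication:
  (-2s + 5)^2 = 4s^2 - 20s + 25
= -8s^3 + 60s^2 - 150s + 125


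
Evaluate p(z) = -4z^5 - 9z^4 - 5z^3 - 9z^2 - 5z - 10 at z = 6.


Using direct substitution:
  -4 * (6)^5 = -31104
  -9 * (6)^4 = -11664
  -5 * (6)^3 = -1080
  -9 * (6)^2 = -324
  -5 * (6)^1 = -30
  constant: -10
Sum = -31104 - 11664 - 1080 - 324 - 30 - 10 = -44212


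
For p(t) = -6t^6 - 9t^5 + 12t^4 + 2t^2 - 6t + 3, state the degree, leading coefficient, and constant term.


Highest power of t is 6, with coefficient -6. Constant term is 3.
Degree = 6, leading coefficient = -6, constant term = 3


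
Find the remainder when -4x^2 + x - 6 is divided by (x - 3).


By the Remainder Theorem, the remainder equals p(3):
  -4*(3)^2 = -36
  1*(3)^1 = 3
  constant: -6
Sum: -36 + 3 - 6 = -39


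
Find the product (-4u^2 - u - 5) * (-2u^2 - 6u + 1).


Distribute each term of the first polynomial:
  (-4u^2)(-2u^2 - 6u + 1) = 8u^4 + 24u^3 - 4u^2
  (-u)(-2u^2 - 6u + 1) = 2u^3 + 6u^2 - u
  (-5)(-2u^2 - 6u + 1) = 10u^2 + 30u - 5
Sum: 8u^4 + 26u^3 + 12u^2 + 29u - 5


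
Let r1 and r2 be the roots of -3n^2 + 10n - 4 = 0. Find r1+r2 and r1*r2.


For an^2+bn+c=0: sum = -b/a, product = c/a.
a=-3, b=10, c=-4
Sum = -(10)/-3 = 10/3
Product = (-4)/-3 = 4/3


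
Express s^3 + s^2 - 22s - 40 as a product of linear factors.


Try integer roots (divisors of -40). s=5: p(5)=0.
Divide out (s - 5): quotient is s^2 + 6s + 8.
Factor the quadratic: (s + 4)(s + 2)
Result: (s - 5)(s + 4)(s + 2)


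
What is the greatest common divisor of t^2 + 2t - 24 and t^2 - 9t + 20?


Factor each:
  t^2 + 2t - 24 = (t - 4)(t + 6)
  t^2 - 9t + 20 = (t - 4)(t - 5)
Common monic factor: t - 4


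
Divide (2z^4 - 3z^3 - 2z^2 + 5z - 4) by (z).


(2z^4 - 3z^3 - 2z^2 + 5z - 4) / (z)
Step 1: 2z^3 * (z) = 2z^4; subtract.
Step 2: -3z^2 * (z) = -3z^3; subtract.
Step 3: -2z * (z) = -2z^2; subtract.
Step 4: 5 * (z) = 5z; subtract.
Quotient: 2z^3 - 3z^2 - 2z + 5, Remainder: -4


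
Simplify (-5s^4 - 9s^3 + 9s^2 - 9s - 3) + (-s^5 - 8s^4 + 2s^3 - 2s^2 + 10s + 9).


Align terms by degree and add:
  -5s^4 - 9s^3 + 9s^2 - 9s - 3
  -s^5 - 8s^4 + 2s^3 - 2s^2 + 10s + 9
= -s^5 - 13s^4 - 7s^3 + 7s^2 + s + 6


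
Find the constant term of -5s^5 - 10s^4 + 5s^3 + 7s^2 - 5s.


Read off the constant term: 0


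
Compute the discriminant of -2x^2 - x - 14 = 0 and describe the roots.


D = b^2 - 4ac = (-1)^2 - 4(-2)(-14) = 1 - 112 = -111
Since D < 0: two complex conjugate roots (no real roots)


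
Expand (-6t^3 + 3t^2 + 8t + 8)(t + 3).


Distribute each term of the first polynomial:
  (-6t^3)(t + 3) = -6t^4 - 18t^3
  (3t^2)(t + 3) = 3t^3 + 9t^2
  (8t)(t + 3) = 8t^2 + 24t
  (8)(t + 3) = 8t + 24
Sum: -6t^4 - 15t^3 + 17t^2 + 32t + 24


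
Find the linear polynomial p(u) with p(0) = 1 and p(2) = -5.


p(u) = mu + b. Using p(0)=1, p(2)=-5:
m = (1 + 5)/(0 - 2) = 6/-2 = -3
b = 1 - m*(0) = 1 = 1
p(u) = -3u + 1


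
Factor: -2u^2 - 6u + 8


Roots satisfy r1 + r2 = -b/a = -3 and r1*r2 = c/a = -4.
So r1 = -4, r2 = 1.
-2u^2 - 6u + 8 = -2(u - r1)(u - r2) = -2(u + 4)(u - 1)


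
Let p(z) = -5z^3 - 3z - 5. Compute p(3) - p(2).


p(3) = -149
p(2) = -51
p(3) - p(2) = -149 + 51 = -98


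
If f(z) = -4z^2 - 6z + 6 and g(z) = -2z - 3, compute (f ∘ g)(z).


Substitute g(z) into f:
f(g(z)) = -4*(-2z - 3)^2 + (-6)*(-2z - 3) + 6
(-2z - 3)^2 = 4z^2 + 12z + 9
Expand and combine: -16z^2 - 36z - 12


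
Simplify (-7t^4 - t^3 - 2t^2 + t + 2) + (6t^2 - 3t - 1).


Align terms by degree and add:
  -7t^4 - t^3 - 2t^2 + t + 2
+ 6t^2 - 3t - 1
= -7t^4 - t^3 + 4t^2 - 2t + 1


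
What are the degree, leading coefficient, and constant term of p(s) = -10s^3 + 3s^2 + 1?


Highest power of s is 3, with coefficient -10. Constant term is 1.
Degree = 3, leading coefficient = -10, constant term = 1


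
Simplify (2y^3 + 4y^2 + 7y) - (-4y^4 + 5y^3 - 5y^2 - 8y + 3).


Distribute the minus sign:
  (2y^3 + 4y^2 + 7y)
- (-4y^4 + 5y^3 - 5y^2 - 8y + 3)
Negate second polynomial: 4y^4 - 5y^3 + 5y^2 + 8y - 3
Add: 4y^4 - 3y^3 + 9y^2 + 15y - 3


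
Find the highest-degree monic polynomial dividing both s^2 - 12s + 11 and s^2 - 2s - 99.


Factor each:
  s^2 - 12s + 11 = (s - 11)(s - 1)
  s^2 - 2s - 99 = (s - 11)(s + 9)
Common monic factor: s - 11


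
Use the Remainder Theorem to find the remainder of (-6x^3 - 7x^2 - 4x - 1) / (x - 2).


By the Remainder Theorem, the remainder equals p(2):
  -6*(2)^3 = -48
  -7*(2)^2 = -28
  -4*(2)^1 = -8
  constant: -1
Sum: -48 - 28 - 8 - 1 = -85


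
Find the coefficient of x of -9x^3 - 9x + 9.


Read off the coefficient of x: -9


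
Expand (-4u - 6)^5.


Expand (-4u - 6)^5 by repeated multiplication:
  (-4u - 6)^2 = 16u^2 + 48u + 36
  (-4u - 6)^3 = -64u^3 - 288u^2 - 432u - 216
  (-4u - 6)^4 = 256u^4 + 1536u^3 + 3456u^2 + 3456u + 1296
= -1024u^5 - 7680u^4 - 23040u^3 - 34560u^2 - 25920u - 7776


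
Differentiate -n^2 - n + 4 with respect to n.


Apply the power rule term by term:
  d/dn(-n^2) = -2n
  d/dn(-n) = -1
  d/dn(4) = 0
p'(n) = -2n - 1


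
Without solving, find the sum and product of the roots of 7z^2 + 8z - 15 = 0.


For az^2+bz+c=0: sum = -b/a, product = c/a.
a=7, b=8, c=-15
Sum = -(8)/7 = -8/7
Product = (-15)/7 = -15/7


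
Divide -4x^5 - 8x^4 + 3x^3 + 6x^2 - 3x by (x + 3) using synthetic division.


Synthetic division with c = -3. Coefficients: -4, -8, 3, 6, -3, 0
Bring down -4.
  -4 * -3 = 12; 12 - 8 = 4
  4 * -3 = -12; -12 + 3 = -9
  -9 * -3 = 27; 27 + 6 = 33
  33 * -3 = -99; -99 - 3 = -102
  -102 * -3 = 306; 306 + 0 = 306
Quotient: -4x^4 + 4x^3 - 9x^2 + 33x - 102, Remainder: 306


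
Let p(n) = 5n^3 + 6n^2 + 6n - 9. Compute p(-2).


Using direct substitution:
  5 * (-2)^3 = -40
  6 * (-2)^2 = 24
  6 * (-2)^1 = -12
  constant: -9
Sum = -40 + 24 - 12 - 9 = -37


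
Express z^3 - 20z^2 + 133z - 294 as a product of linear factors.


Try integer roots (divisors of -294). z=7: p(7)=0.
Divide out (z - 7): quotient is z^2 - 13z + 42.
Factor the quadratic: (z - 7)(z - 6)
Result: (z - 7)(z - 7)(z - 6)


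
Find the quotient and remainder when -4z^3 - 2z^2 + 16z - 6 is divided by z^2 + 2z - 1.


(-4z^3 - 2z^2 + 16z - 6) / (z^2 + 2z - 1)
Step 1: -4z * (z^2 + 2z - 1) = -4z^3 - 8z^2 + 4z; subtract.
Step 2: 6 * (z^2 + 2z - 1) = 6z^2 + 12z - 6; subtract.
Quotient: -4z + 6, Remainder: 0


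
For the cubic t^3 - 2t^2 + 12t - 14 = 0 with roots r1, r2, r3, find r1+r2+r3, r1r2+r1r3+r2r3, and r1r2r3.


Monic cubic t^3+bt^2+ct+d=0: sum=-b, pairwise sum=c, product=-d.
b=-2, c=12, d=-14
r1+r2+r3 = 2
r1r2+r1r3+r2r3 = 12
r1r2r3 = 14


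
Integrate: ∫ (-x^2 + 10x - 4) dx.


Reverse power rule on each term:
  ∫ -x^2 dx = -(1/3)x^3
  ∫ 10x dx = 5x^2
  ∫ -4 dx = -4x
F(x) = -(1/3)x^3 + 5x^2 - 4x + C


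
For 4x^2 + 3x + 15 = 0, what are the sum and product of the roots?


For ax^2+bx+c=0: sum = -b/a, product = c/a.
a=4, b=3, c=15
Sum = -(3)/4 = -3/4
Product = (15)/4 = 15/4


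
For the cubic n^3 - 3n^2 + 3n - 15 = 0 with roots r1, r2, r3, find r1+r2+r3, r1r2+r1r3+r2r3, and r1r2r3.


Monic cubic n^3+bn^2+cn+d=0: sum=-b, pairwise sum=c, product=-d.
b=-3, c=3, d=-15
r1+r2+r3 = 3
r1r2+r1r3+r2r3 = 3
r1r2r3 = 15


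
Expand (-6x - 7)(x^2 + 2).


Distribute each term of the first polynomial:
  (-6x)(x^2 + 2) = -6x^3 - 12x
  (-7)(x^2 + 2) = -7x^2 - 14
Sum: -6x^3 - 7x^2 - 12x - 14


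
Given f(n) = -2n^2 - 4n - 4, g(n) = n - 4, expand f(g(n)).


Substitute g(n) into f:
f(g(n)) = -2*(n - 4)^2 + (-4)*(n - 4) + (-4)
(n - 4)^2 = n^2 - 8n + 16
Expand and combine: -2n^2 + 12n - 20


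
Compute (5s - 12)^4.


Expand (5s - 12)^4 by repeated multiplication:
  (5s - 12)^2 = 25s^2 - 120s + 144
  (5s - 12)^3 = 125s^3 - 900s^2 + 2160s - 1728
= 625s^4 - 6000s^3 + 21600s^2 - 34560s + 20736


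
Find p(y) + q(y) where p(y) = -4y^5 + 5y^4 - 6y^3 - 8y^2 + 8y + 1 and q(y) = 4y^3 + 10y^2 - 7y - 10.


Align terms by degree and add:
  -4y^5 + 5y^4 - 6y^3 - 8y^2 + 8y + 1
+ 4y^3 + 10y^2 - 7y - 10
= -4y^5 + 5y^4 - 2y^3 + 2y^2 + y - 9


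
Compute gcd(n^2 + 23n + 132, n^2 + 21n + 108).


Factor each:
  n^2 + 23n + 132 = (n + 12)(n + 11)
  n^2 + 21n + 108 = (n + 12)(n + 9)
Common monic factor: n + 12


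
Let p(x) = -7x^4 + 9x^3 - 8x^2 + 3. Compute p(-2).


Using direct substitution:
  -7 * (-2)^4 = -112
  9 * (-2)^3 = -72
  -8 * (-2)^2 = -32
  0 * (-2)^1 = 0
  constant: 3
Sum = -112 - 72 - 32 + 0 + 3 = -213


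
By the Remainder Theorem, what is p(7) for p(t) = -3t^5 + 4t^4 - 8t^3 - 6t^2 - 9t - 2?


By the Remainder Theorem, the remainder equals p(7):
  -3*(7)^5 = -50421
  4*(7)^4 = 9604
  -8*(7)^3 = -2744
  -6*(7)^2 = -294
  -9*(7)^1 = -63
  constant: -2
Sum: -50421 + 9604 - 2744 - 294 - 63 - 2 = -43920


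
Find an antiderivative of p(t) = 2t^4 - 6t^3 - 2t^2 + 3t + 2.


Reverse power rule on each term:
  ∫ 2t^4 dt = (2/5)t^5
  ∫ -6t^3 dt = -(3/2)t^4
  ∫ -2t^2 dt = -(2/3)t^3
  ∫ 3t dt = (3/2)t^2
  ∫ 2 dt = 2t
F(t) = (2/5)t^5 - (3/2)t^4 - (2/3)t^3 + (3/2)t^2 + 2t + C


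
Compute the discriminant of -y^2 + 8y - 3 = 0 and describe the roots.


D = b^2 - 4ac = (8)^2 - 4(-1)(-3) = 64 - 12 = 52
Since D > 0: two distinct irrational roots


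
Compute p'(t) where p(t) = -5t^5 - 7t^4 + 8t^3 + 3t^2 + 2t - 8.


Apply the power rule term by term:
  d/dt(-5t^5) = -25t^4
  d/dt(-7t^4) = -28t^3
  d/dt(8t^3) = 24t^2
  d/dt(3t^2) = 6t
  d/dt(2t) = 2
  d/dt(-8) = 0
p'(t) = -25t^4 - 28t^3 + 24t^2 + 6t + 2


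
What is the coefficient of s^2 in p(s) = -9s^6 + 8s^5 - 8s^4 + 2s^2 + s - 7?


Read off the coefficient of s^2: 2


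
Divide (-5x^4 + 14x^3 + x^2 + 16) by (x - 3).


(-5x^4 + 14x^3 + x^2 + 16) / (x - 3)
Step 1: -5x^3 * (x - 3) = -5x^4 + 15x^3; subtract.
Step 2: -x^2 * (x - 3) = -x^3 + 3x^2; subtract.
Step 3: -2x * (x - 3) = -2x^2 + 6x; subtract.
Step 4: -6 * (x - 3) = -6x + 18; subtract.
Quotient: -5x^3 - x^2 - 2x - 6, Remainder: -2


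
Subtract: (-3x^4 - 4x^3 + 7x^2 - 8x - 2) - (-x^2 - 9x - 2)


Distribute the minus sign:
  (-3x^4 - 4x^3 + 7x^2 - 8x - 2)
- (-x^2 - 9x - 2)
Negate second polynomial: x^2 + 9x + 2
Add: -3x^4 - 4x^3 + 8x^2 + x


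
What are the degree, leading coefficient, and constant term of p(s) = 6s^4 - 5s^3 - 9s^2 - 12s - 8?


Highest power of s is 4, with coefficient 6. Constant term is -8.
Degree = 4, leading coefficient = 6, constant term = -8


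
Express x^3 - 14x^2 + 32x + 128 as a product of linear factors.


Try integer roots (divisors of 128). x=8: p(8)=0.
Divide out (x - 8): quotient is x^2 - 6x - 16.
Factor the quadratic: (x + 2)(x - 8)
Result: (x - 8)(x + 2)(x - 8)


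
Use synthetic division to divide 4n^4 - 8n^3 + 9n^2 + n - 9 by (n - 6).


Synthetic division with c = 6. Coefficients: 4, -8, 9, 1, -9
Bring down 4.
  4 * 6 = 24; 24 - 8 = 16
  16 * 6 = 96; 96 + 9 = 105
  105 * 6 = 630; 630 + 1 = 631
  631 * 6 = 3786; 3786 - 9 = 3777
Quotient: 4n^3 + 16n^2 + 105n + 631, Remainder: 3777


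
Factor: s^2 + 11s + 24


Roots satisfy r1 + r2 = -b/a = -11 and r1*r2 = c/a = 24.
So r1 = -8, r2 = -3.
s^2 + 11s + 24 = (s - r1)(s - r2) = (s + 8)(s + 3)


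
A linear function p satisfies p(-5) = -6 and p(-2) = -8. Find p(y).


p(y) = my + b. Using p(-5)=-6, p(-2)=-8:
m = (-6 + 8)/(-5 + 2) = 2/-3 = -2/3
b = -6 - m*(-5) = -6 - 10/3 = -28/3
p(y) = -(2/3)y - (28/3)


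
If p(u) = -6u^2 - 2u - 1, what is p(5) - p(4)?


p(5) = -161
p(4) = -105
p(5) - p(4) = -161 + 105 = -56


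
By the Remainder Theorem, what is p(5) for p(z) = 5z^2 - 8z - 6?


By the Remainder Theorem, the remainder equals p(5):
  5*(5)^2 = 125
  -8*(5)^1 = -40
  constant: -6
Sum: 125 - 40 - 6 = 79


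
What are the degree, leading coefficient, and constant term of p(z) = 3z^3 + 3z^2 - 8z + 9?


Highest power of z is 3, with coefficient 3. Constant term is 9.
Degree = 3, leading coefficient = 3, constant term = 9


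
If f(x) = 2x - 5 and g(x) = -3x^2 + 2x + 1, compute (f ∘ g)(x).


Substitute g(x) into f:
f(g(x)) = 2*(-3x^2 + 2x + 1) + (-5)
Expand and combine: -6x^2 + 4x - 3


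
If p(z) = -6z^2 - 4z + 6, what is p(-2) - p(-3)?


p(-2) = -10
p(-3) = -36
p(-2) - p(-3) = -10 + 36 = 26


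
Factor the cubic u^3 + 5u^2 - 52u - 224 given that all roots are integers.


Try integer roots (divisors of -224). u=-8: p(-8)=0.
Divide out (u + 8): quotient is u^2 - 3u - 28.
Factor the quadratic: (u + 4)(u - 7)
Result: (u + 8)(u + 4)(u - 7)


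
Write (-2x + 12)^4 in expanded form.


Expand (-2x + 12)^4 by repeated multiplication:
  (-2x + 12)^2 = 4x^2 - 48x + 144
  (-2x + 12)^3 = -8x^3 + 144x^2 - 864x + 1728
= 16x^4 - 384x^3 + 3456x^2 - 13824x + 20736


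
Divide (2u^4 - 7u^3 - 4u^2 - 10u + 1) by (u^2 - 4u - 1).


(2u^4 - 7u^3 - 4u^2 - 10u + 1) / (u^2 - 4u - 1)
Step 1: 2u^2 * (u^2 - 4u - 1) = 2u^4 - 8u^3 - 2u^2; subtract.
Step 2: u * (u^2 - 4u - 1) = u^3 - 4u^2 - u; subtract.
Step 3: 2 * (u^2 - 4u - 1) = 2u^2 - 8u - 2; subtract.
Quotient: 2u^2 + u + 2, Remainder: -u + 3


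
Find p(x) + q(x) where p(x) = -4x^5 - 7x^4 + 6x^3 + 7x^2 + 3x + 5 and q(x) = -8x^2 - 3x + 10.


Align terms by degree and add:
  -4x^5 - 7x^4 + 6x^3 + 7x^2 + 3x + 5
  -8x^2 - 3x + 10
= -4x^5 - 7x^4 + 6x^3 - x^2 + 15


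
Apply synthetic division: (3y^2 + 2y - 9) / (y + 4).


Synthetic division with c = -4. Coefficients: 3, 2, -9
Bring down 3.
  3 * -4 = -12; -12 + 2 = -10
  -10 * -4 = 40; 40 - 9 = 31
Quotient: 3y - 10, Remainder: 31


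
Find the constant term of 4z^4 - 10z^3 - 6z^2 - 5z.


Read off the constant term: 0


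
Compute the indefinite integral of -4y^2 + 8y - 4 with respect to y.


Reverse power rule on each term:
  ∫ -4y^2 dy = -(4/3)y^3
  ∫ 8y dy = 4y^2
  ∫ -4 dy = -4y
F(y) = -(4/3)y^3 + 4y^2 - 4y + C


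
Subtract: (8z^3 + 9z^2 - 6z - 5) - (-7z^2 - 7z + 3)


Distribute the minus sign:
  (8z^3 + 9z^2 - 6z - 5)
- (-7z^2 - 7z + 3)
Negate second polynomial: 7z^2 + 7z - 3
Add: 8z^3 + 16z^2 + z - 8


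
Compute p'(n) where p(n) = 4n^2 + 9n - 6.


Apply the power rule term by term:
  d/dn(4n^2) = 8n
  d/dn(9n) = 9
  d/dn(-6) = 0
p'(n) = 8n + 9


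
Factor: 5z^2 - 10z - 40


Roots satisfy r1 + r2 = -b/a = 2 and r1*r2 = c/a = -8.
So r1 = -2, r2 = 4.
5z^2 - 10z - 40 = 5(z - r1)(z - r2) = 5(z + 2)(z - 4)


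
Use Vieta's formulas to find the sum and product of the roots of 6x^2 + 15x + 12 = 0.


For ax^2+bx+c=0: sum = -b/a, product = c/a.
a=6, b=15, c=12
Sum = -(15)/6 = -5/2
Product = (12)/6 = 2


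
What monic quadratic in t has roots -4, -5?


p(t) = (t + 4)(t + 5)
Expand: t^2 + 9t + 20


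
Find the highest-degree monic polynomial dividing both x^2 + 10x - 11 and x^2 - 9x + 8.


Factor each:
  x^2 + 10x - 11 = (x - 1)(x + 11)
  x^2 - 9x + 8 = (x - 1)(x - 8)
Common monic factor: x - 1


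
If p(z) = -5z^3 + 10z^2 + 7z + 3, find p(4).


Using direct substitution:
  -5 * (4)^3 = -320
  10 * (4)^2 = 160
  7 * (4)^1 = 28
  constant: 3
Sum = -320 + 160 + 28 + 3 = -129


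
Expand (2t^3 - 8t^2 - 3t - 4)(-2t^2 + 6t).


Distribute each term of the first polynomial:
  (2t^3)(-2t^2 + 6t) = -4t^5 + 12t^4
  (-8t^2)(-2t^2 + 6t) = 16t^4 - 48t^3
  (-3t)(-2t^2 + 6t) = 6t^3 - 18t^2
  (-4)(-2t^2 + 6t) = 8t^2 - 24t
Sum: -4t^5 + 28t^4 - 42t^3 - 10t^2 - 24t


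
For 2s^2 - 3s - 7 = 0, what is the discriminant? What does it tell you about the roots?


D = b^2 - 4ac = (-3)^2 - 4(2)(-7) = 9 + 56 = 65
Since D > 0: two distinct irrational roots


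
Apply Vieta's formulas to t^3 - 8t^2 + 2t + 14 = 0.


Monic cubic t^3+bt^2+ct+d=0: sum=-b, pairwise sum=c, product=-d.
b=-8, c=2, d=14
r1+r2+r3 = 8
r1r2+r1r3+r2r3 = 2
r1r2r3 = -14


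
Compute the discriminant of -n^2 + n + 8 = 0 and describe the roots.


D = b^2 - 4ac = (1)^2 - 4(-1)(8) = 1 + 32 = 33
Since D > 0: two distinct irrational roots


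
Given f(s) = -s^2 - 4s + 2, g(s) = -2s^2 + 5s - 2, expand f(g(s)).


Substitute g(s) into f:
f(g(s)) = -1*(-2s^2 + 5s - 2)^2 + (-4)*(-2s^2 + 5s - 2) + 2
(-2s^2 + 5s - 2)^2 = 4s^4 - 20s^3 + 33s^2 - 20s + 4
Expand and combine: -4s^4 + 20s^3 - 25s^2 + 6


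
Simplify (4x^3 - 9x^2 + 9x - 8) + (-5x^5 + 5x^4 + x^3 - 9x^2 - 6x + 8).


Align terms by degree and add:
  4x^3 - 9x^2 + 9x - 8
  -5x^5 + 5x^4 + x^3 - 9x^2 - 6x + 8
= -5x^5 + 5x^4 + 5x^3 - 18x^2 + 3x


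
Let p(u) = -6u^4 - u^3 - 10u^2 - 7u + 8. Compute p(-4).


Using direct substitution:
  -6 * (-4)^4 = -1536
  -1 * (-4)^3 = 64
  -10 * (-4)^2 = -160
  -7 * (-4)^1 = 28
  constant: 8
Sum = -1536 + 64 - 160 + 28 + 8 = -1596


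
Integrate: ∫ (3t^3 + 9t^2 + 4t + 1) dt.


Reverse power rule on each term:
  ∫ 3t^3 dt = (3/4)t^4
  ∫ 9t^2 dt = 3t^3
  ∫ 4t dt = 2t^2
  ∫ 1 dt = t
F(t) = (3/4)t^4 + 3t^3 + 2t^2 + t + C


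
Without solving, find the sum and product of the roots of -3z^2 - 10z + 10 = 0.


For az^2+bz+c=0: sum = -b/a, product = c/a.
a=-3, b=-10, c=10
Sum = -(-10)/-3 = -10/3
Product = (10)/-3 = -10/3


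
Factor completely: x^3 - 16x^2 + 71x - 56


Try integer roots (divisors of -56). x=1: p(1)=0.
Divide out (x - 1): quotient is x^2 - 15x + 56.
Factor the quadratic: (x - 8)(x - 7)
Result: (x - 1)(x - 8)(x - 7)


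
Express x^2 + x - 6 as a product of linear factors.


Roots satisfy r1 + r2 = -b/a = -1 and r1*r2 = c/a = -6.
So r1 = -3, r2 = 2.
x^2 + x - 6 = (x - r1)(x - r2) = (x + 3)(x - 2)


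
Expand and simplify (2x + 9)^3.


Expand (2x + 9)^3 by repeated multiplication:
  (2x + 9)^2 = 4x^2 + 36x + 81
= 8x^3 + 108x^2 + 486x + 729


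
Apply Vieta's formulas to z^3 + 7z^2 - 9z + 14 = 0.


Monic cubic z^3+bz^2+cz+d=0: sum=-b, pairwise sum=c, product=-d.
b=7, c=-9, d=14
r1+r2+r3 = -7
r1r2+r1r3+r2r3 = -9
r1r2r3 = -14


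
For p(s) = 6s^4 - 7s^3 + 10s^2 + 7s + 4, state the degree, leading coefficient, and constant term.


Highest power of s is 4, with coefficient 6. Constant term is 4.
Degree = 4, leading coefficient = 6, constant term = 4


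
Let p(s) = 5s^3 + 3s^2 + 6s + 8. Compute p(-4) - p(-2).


p(-4) = -288
p(-2) = -32
p(-4) - p(-2) = -288 + 32 = -256


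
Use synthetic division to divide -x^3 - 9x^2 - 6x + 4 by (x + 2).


Synthetic division with c = -2. Coefficients: -1, -9, -6, 4
Bring down -1.
  -1 * -2 = 2; 2 - 9 = -7
  -7 * -2 = 14; 14 - 6 = 8
  8 * -2 = -16; -16 + 4 = -12
Quotient: -x^2 - 7x + 8, Remainder: -12


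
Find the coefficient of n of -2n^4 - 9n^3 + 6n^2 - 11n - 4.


Read off the coefficient of n: -11


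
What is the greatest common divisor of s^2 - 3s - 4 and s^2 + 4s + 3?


Factor each:
  s^2 - 3s - 4 = (s + 1)(s - 4)
  s^2 + 4s + 3 = (s + 1)(s + 3)
Common monic factor: s + 1


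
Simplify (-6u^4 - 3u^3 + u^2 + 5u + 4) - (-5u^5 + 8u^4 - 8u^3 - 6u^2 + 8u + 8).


Distribute the minus sign:
  (-6u^4 - 3u^3 + u^2 + 5u + 4)
- (-5u^5 + 8u^4 - 8u^3 - 6u^2 + 8u + 8)
Negate second polynomial: 5u^5 - 8u^4 + 8u^3 + 6u^2 - 8u - 8
Add: 5u^5 - 14u^4 + 5u^3 + 7u^2 - 3u - 4


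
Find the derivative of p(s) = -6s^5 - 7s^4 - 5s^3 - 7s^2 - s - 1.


Apply the power rule term by term:
  d/ds(-6s^5) = -30s^4
  d/ds(-7s^4) = -28s^3
  d/ds(-5s^3) = -15s^2
  d/ds(-7s^2) = -14s
  d/ds(-s) = -1
  d/ds(-1) = 0
p'(s) = -30s^4 - 28s^3 - 15s^2 - 14s - 1


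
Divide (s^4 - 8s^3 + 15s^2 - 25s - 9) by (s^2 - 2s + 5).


(s^4 - 8s^3 + 15s^2 - 25s - 9) / (s^2 - 2s + 5)
Step 1: s^2 * (s^2 - 2s + 5) = s^4 - 2s^3 + 5s^2; subtract.
Step 2: -6s * (s^2 - 2s + 5) = -6s^3 + 12s^2 - 30s; subtract.
Step 3: -2 * (s^2 - 2s + 5) = -2s^2 + 4s - 10; subtract.
Quotient: s^2 - 6s - 2, Remainder: s + 1


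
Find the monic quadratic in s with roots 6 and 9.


p(s) = (s - 6)(s - 9)
Expand: s^2 - 15s + 54


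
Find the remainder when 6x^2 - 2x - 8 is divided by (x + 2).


By the Remainder Theorem, the remainder equals p(-2):
  6*(-2)^2 = 24
  -2*(-2)^1 = 4
  constant: -8
Sum: 24 + 4 - 8 = 20


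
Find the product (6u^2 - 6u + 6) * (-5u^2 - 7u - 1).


Distribute each term of the first polynomial:
  (6u^2)(-5u^2 - 7u - 1) = -30u^4 - 42u^3 - 6u^2
  (-6u)(-5u^2 - 7u - 1) = 30u^3 + 42u^2 + 6u
  (6)(-5u^2 - 7u - 1) = -30u^2 - 42u - 6
Sum: -30u^4 - 12u^3 + 6u^2 - 36u - 6


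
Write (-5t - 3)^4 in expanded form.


Expand (-5t - 3)^4 by repeated multiplication:
  (-5t - 3)^2 = 25t^2 + 30t + 9
  (-5t - 3)^3 = -125t^3 - 225t^2 - 135t - 27
= 625t^4 + 1500t^3 + 1350t^2 + 540t + 81
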